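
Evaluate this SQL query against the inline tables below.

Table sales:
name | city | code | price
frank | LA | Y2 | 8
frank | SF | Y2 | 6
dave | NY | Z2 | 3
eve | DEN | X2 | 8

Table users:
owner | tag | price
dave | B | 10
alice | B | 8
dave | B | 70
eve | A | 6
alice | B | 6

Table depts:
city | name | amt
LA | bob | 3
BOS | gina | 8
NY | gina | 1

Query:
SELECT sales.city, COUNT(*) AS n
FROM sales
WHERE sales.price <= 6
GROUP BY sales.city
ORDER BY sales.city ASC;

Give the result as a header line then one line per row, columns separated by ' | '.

After WHERE (2 rows):
sales.name | sales.city | sales.code | sales.price
frank | SF | Y2 | 6
dave | NY | Z2 | 3
After GROUP BY (2 rows):
sales.city | n
SF | 1
NY | 1
After ORDER BY (2 rows):
sales.city | n
NY | 1
SF | 1

== RESULT ==
sales.city | n
NY | 1
SF | 1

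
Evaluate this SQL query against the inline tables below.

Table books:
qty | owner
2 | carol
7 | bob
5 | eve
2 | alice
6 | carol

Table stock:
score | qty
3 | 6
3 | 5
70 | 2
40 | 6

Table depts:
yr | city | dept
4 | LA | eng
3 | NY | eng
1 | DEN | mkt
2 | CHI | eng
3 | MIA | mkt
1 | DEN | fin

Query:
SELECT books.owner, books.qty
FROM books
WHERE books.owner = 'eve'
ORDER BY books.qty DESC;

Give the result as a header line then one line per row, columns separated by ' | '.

== RESULT ==
books.owner | books.qty
eve | 5

Derivation:
After WHERE (1 rows):
books.qty | books.owner
5 | eve
After SELECT (1 rows):
books.owner | books.qty
eve | 5
After ORDER BY (1 rows):
books.owner | books.qty
eve | 5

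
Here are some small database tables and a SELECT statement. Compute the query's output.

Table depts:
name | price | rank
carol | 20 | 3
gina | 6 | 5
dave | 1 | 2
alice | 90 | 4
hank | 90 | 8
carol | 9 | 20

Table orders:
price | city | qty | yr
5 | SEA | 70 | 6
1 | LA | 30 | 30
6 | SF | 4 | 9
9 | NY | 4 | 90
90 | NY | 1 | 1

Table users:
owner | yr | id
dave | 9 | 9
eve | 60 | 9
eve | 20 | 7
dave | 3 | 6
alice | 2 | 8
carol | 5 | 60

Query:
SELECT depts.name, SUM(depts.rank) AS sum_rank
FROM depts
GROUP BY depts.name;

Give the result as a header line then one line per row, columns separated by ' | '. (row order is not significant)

== RESULT ==
depts.name | sum_rank
carol | 23
gina | 5
dave | 2
alice | 4
hank | 8

Derivation:
After GROUP BY (5 rows):
depts.name | sum_rank
carol | 23
gina | 5
dave | 2
alice | 4
hank | 8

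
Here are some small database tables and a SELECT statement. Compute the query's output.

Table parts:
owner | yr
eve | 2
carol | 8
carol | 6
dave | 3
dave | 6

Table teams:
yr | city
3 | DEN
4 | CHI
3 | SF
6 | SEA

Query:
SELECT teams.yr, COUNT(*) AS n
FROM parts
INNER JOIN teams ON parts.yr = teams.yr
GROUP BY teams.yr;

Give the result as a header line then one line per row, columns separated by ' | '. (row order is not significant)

== RESULT ==
teams.yr | n
6 | 2
3 | 2

Derivation:
After JOIN teams (4 rows):
parts.owner | parts.yr | teams.yr | teams.city
carol | 6 | 6 | SEA
dave | 3 | 3 | DEN
dave | 3 | 3 | SF
dave | 6 | 6 | SEA
After GROUP BY (2 rows):
teams.yr | n
6 | 2
3 | 2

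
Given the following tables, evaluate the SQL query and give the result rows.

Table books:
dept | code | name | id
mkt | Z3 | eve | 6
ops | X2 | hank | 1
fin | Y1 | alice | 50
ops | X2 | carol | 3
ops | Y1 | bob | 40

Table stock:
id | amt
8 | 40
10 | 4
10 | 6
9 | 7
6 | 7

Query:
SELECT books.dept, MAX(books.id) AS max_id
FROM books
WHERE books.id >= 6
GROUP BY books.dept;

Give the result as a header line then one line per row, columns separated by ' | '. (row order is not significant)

After WHERE (3 rows):
books.dept | books.code | books.name | books.id
mkt | Z3 | eve | 6
fin | Y1 | alice | 50
ops | Y1 | bob | 40
After GROUP BY (3 rows):
books.dept | max_id
mkt | 6
fin | 50
ops | 40

== RESULT ==
books.dept | max_id
mkt | 6
fin | 50
ops | 40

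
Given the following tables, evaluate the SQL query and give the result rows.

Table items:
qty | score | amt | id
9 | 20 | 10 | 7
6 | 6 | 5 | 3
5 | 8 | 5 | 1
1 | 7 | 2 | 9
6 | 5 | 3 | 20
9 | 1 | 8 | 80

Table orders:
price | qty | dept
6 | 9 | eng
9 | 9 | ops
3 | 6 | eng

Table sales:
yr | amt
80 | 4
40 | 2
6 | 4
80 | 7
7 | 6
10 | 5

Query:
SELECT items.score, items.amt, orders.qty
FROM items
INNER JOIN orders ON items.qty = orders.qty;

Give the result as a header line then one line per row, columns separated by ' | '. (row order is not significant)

== RESULT ==
items.score | items.amt | orders.qty
20 | 10 | 9
20 | 10 | 9
6 | 5 | 6
5 | 3 | 6
1 | 8 | 9
1 | 8 | 9

Derivation:
After JOIN orders (6 rows):
items.qty | items.score | items.amt | items.id | orders.price | orders.qty | orders.dept
9 | 20 | 10 | 7 | 6 | 9 | eng
9 | 20 | 10 | 7 | 9 | 9 | ops
6 | 6 | 5 | 3 | 3 | 6 | eng
6 | 5 | 3 | 20 | 3 | 6 | eng
9 | 1 | 8 | 80 | 6 | 9 | eng
9 | 1 | 8 | 80 | 9 | 9 | ops
After SELECT (6 rows):
items.score | items.amt | orders.qty
20 | 10 | 9
20 | 10 | 9
6 | 5 | 6
5 | 3 | 6
1 | 8 | 9
1 | 8 | 9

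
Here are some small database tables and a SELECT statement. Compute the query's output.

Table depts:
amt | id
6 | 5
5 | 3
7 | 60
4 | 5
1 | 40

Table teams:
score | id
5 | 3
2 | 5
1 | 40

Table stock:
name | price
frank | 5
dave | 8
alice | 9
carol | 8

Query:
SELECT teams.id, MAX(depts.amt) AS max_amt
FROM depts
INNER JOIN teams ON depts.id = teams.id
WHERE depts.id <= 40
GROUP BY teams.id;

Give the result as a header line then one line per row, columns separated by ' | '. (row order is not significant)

== RESULT ==
teams.id | max_amt
5 | 6
3 | 5
40 | 1

Derivation:
After JOIN teams (4 rows):
depts.amt | depts.id | teams.score | teams.id
6 | 5 | 2 | 5
5 | 3 | 5 | 3
4 | 5 | 2 | 5
1 | 40 | 1 | 40
After WHERE (4 rows):
depts.amt | depts.id | teams.score | teams.id
6 | 5 | 2 | 5
5 | 3 | 5 | 3
4 | 5 | 2 | 5
1 | 40 | 1 | 40
After GROUP BY (3 rows):
teams.id | max_amt
5 | 6
3 | 5
40 | 1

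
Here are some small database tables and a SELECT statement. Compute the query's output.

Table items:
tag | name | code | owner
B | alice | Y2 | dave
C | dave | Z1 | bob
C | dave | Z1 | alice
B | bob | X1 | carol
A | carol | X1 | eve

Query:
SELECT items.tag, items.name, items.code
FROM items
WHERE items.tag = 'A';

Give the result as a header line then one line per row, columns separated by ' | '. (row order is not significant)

After WHERE (1 rows):
items.tag | items.name | items.code | items.owner
A | carol | X1 | eve
After SELECT (1 rows):
items.tag | items.name | items.code
A | carol | X1

== RESULT ==
items.tag | items.name | items.code
A | carol | X1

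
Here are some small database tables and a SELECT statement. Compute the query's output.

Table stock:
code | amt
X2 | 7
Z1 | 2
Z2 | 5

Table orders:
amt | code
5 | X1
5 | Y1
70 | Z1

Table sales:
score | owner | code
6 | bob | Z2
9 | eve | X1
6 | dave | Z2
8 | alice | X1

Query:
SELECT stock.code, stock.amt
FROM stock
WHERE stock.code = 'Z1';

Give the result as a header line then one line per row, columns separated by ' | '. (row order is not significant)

== RESULT ==
stock.code | stock.amt
Z1 | 2

Derivation:
After WHERE (1 rows):
stock.code | stock.amt
Z1 | 2
After SELECT (1 rows):
stock.code | stock.amt
Z1 | 2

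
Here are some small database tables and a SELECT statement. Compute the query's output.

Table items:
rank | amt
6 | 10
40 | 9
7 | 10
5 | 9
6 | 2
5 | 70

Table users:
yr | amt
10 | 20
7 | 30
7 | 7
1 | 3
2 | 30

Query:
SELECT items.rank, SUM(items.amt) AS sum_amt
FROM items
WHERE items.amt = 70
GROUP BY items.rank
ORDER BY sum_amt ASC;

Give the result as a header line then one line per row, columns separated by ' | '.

== RESULT ==
items.rank | sum_amt
5 | 70

Derivation:
After WHERE (1 rows):
items.rank | items.amt
5 | 70
After GROUP BY (1 rows):
items.rank | sum_amt
5 | 70
After ORDER BY (1 rows):
items.rank | sum_amt
5 | 70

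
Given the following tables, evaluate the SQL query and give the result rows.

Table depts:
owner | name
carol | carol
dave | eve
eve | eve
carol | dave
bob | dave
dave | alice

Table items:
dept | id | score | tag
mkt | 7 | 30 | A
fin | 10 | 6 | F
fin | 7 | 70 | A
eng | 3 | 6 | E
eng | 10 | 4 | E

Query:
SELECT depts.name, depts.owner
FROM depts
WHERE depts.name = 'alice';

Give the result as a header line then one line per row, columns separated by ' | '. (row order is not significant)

== RESULT ==
depts.name | depts.owner
alice | dave

Derivation:
After WHERE (1 rows):
depts.owner | depts.name
dave | alice
After SELECT (1 rows):
depts.name | depts.owner
alice | dave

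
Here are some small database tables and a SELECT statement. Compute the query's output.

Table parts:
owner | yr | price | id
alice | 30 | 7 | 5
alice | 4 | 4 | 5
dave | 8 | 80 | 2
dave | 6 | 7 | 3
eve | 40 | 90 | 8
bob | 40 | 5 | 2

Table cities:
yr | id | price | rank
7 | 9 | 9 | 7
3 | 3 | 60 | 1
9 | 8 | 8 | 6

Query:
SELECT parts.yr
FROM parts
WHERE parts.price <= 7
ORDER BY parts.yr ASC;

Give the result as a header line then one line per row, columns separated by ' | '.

== RESULT ==
parts.yr
4
6
30
40

Derivation:
After WHERE (4 rows):
parts.owner | parts.yr | parts.price | parts.id
alice | 30 | 7 | 5
alice | 4 | 4 | 5
dave | 6 | 7 | 3
bob | 40 | 5 | 2
After SELECT (4 rows):
parts.yr
30
4
6
40
After ORDER BY (4 rows):
parts.yr
4
6
30
40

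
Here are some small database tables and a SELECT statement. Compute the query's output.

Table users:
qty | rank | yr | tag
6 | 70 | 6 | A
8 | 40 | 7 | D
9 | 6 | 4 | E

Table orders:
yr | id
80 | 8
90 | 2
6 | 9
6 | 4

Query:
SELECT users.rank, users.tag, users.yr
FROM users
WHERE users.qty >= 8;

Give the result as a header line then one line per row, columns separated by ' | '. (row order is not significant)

== RESULT ==
users.rank | users.tag | users.yr
40 | D | 7
6 | E | 4

Derivation:
After WHERE (2 rows):
users.qty | users.rank | users.yr | users.tag
8 | 40 | 7 | D
9 | 6 | 4 | E
After SELECT (2 rows):
users.rank | users.tag | users.yr
40 | D | 7
6 | E | 4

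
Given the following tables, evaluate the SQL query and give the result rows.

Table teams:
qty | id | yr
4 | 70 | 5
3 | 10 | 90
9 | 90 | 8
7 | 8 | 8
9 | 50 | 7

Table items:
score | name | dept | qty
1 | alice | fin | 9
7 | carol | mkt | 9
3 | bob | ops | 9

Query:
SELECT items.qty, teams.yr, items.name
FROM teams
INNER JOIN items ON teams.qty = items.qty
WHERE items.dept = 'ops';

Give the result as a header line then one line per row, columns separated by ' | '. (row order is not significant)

== RESULT ==
items.qty | teams.yr | items.name
9 | 8 | bob
9 | 7 | bob

Derivation:
After JOIN items (6 rows):
teams.qty | teams.id | teams.yr | items.score | items.name | items.dept | items.qty
9 | 90 | 8 | 1 | alice | fin | 9
9 | 90 | 8 | 7 | carol | mkt | 9
9 | 90 | 8 | 3 | bob | ops | 9
9 | 50 | 7 | 1 | alice | fin | 9
9 | 50 | 7 | 7 | carol | mkt | 9
9 | 50 | 7 | 3 | bob | ops | 9
After WHERE (2 rows):
teams.qty | teams.id | teams.yr | items.score | items.name | items.dept | items.qty
9 | 90 | 8 | 3 | bob | ops | 9
9 | 50 | 7 | 3 | bob | ops | 9
After SELECT (2 rows):
items.qty | teams.yr | items.name
9 | 8 | bob
9 | 7 | bob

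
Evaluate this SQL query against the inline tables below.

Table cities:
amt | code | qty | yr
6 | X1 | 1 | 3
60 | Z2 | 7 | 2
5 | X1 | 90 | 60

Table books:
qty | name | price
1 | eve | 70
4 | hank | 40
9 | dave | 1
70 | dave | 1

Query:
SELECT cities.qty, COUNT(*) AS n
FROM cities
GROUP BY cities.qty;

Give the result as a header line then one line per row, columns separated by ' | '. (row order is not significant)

After GROUP BY (3 rows):
cities.qty | n
1 | 1
7 | 1
90 | 1

== RESULT ==
cities.qty | n
1 | 1
7 | 1
90 | 1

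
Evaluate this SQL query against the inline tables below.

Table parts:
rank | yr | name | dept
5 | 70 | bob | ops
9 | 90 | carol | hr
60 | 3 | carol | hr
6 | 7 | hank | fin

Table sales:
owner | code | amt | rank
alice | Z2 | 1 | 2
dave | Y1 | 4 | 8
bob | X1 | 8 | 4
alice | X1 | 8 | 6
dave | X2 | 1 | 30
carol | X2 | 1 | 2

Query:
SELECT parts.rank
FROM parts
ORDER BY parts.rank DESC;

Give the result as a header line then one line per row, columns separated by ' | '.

After SELECT (4 rows):
parts.rank
5
9
60
6
After ORDER BY (4 rows):
parts.rank
60
9
6
5

== RESULT ==
parts.rank
60
9
6
5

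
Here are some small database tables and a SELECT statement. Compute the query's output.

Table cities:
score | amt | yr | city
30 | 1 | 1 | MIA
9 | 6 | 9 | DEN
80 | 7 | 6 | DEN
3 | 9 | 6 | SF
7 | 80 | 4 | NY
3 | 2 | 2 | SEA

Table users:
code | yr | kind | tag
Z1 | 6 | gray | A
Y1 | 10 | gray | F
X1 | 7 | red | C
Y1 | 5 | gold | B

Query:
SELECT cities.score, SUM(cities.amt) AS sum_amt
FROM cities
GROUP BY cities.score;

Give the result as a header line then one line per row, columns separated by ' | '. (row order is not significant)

== RESULT ==
cities.score | sum_amt
30 | 1
9 | 6
80 | 7
3 | 11
7 | 80

Derivation:
After GROUP BY (5 rows):
cities.score | sum_amt
30 | 1
9 | 6
80 | 7
3 | 11
7 | 80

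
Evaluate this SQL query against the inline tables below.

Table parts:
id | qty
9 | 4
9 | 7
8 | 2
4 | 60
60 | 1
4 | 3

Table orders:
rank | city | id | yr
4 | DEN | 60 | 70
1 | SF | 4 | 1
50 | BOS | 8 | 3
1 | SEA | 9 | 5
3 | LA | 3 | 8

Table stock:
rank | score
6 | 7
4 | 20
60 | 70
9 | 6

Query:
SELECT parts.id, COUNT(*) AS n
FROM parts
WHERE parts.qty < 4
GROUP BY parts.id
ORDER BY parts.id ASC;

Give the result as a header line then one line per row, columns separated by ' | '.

== RESULT ==
parts.id | n
4 | 1
8 | 1
60 | 1

Derivation:
After WHERE (3 rows):
parts.id | parts.qty
8 | 2
60 | 1
4 | 3
After GROUP BY (3 rows):
parts.id | n
8 | 1
60 | 1
4 | 1
After ORDER BY (3 rows):
parts.id | n
4 | 1
8 | 1
60 | 1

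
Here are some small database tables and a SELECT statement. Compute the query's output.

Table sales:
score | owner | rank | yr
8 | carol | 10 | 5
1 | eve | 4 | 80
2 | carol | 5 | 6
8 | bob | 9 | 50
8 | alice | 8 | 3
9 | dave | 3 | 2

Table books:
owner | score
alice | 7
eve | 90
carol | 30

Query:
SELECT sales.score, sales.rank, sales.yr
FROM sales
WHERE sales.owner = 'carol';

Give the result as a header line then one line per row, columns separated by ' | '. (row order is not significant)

After WHERE (2 rows):
sales.score | sales.owner | sales.rank | sales.yr
8 | carol | 10 | 5
2 | carol | 5 | 6
After SELECT (2 rows):
sales.score | sales.rank | sales.yr
8 | 10 | 5
2 | 5 | 6

== RESULT ==
sales.score | sales.rank | sales.yr
8 | 10 | 5
2 | 5 | 6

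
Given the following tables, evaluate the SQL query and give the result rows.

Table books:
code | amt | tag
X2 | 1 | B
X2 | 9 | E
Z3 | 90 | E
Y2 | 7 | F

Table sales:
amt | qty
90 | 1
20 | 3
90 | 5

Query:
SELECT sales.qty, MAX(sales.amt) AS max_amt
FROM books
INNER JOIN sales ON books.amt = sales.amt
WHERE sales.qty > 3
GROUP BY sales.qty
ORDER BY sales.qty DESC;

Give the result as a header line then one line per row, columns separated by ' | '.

== RESULT ==
sales.qty | max_amt
5 | 90

Derivation:
After JOIN sales (2 rows):
books.code | books.amt | books.tag | sales.amt | sales.qty
Z3 | 90 | E | 90 | 1
Z3 | 90 | E | 90 | 5
After WHERE (1 rows):
books.code | books.amt | books.tag | sales.amt | sales.qty
Z3 | 90 | E | 90 | 5
After GROUP BY (1 rows):
sales.qty | max_amt
5 | 90
After ORDER BY (1 rows):
sales.qty | max_amt
5 | 90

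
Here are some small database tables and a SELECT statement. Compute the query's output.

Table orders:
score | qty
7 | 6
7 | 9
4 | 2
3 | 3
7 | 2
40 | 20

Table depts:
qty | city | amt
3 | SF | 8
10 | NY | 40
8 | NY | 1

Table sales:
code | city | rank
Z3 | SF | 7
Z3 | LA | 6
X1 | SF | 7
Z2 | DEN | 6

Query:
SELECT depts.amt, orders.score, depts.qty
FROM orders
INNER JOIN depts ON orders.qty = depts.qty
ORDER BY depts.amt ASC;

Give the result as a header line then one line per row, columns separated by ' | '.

After JOIN depts (1 rows):
orders.score | orders.qty | depts.qty | depts.city | depts.amt
3 | 3 | 3 | SF | 8
After SELECT (1 rows):
depts.amt | orders.score | depts.qty
8 | 3 | 3
After ORDER BY (1 rows):
depts.amt | orders.score | depts.qty
8 | 3 | 3

== RESULT ==
depts.amt | orders.score | depts.qty
8 | 3 | 3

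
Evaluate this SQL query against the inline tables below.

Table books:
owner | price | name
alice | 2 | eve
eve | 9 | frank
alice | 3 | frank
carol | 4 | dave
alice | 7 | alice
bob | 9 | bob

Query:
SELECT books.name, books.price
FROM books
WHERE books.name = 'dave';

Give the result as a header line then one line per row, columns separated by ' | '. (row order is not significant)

After WHERE (1 rows):
books.owner | books.price | books.name
carol | 4 | dave
After SELECT (1 rows):
books.name | books.price
dave | 4

== RESULT ==
books.name | books.price
dave | 4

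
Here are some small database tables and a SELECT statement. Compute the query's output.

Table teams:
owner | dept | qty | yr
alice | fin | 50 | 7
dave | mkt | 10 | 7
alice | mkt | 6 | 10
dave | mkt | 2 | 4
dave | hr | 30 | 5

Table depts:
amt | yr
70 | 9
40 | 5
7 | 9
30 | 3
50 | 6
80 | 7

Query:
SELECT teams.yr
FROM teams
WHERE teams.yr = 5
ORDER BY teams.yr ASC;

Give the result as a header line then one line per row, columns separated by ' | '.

After WHERE (1 rows):
teams.owner | teams.dept | teams.qty | teams.yr
dave | hr | 30 | 5
After SELECT (1 rows):
teams.yr
5
After ORDER BY (1 rows):
teams.yr
5

== RESULT ==
teams.yr
5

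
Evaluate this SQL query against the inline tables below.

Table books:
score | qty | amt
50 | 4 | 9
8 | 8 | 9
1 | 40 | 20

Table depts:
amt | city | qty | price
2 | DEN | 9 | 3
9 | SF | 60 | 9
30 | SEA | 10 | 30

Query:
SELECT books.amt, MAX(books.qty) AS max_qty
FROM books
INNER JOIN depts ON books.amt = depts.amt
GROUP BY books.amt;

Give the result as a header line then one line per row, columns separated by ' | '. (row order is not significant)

== RESULT ==
books.amt | max_qty
9 | 8

Derivation:
After JOIN depts (2 rows):
books.score | books.qty | books.amt | depts.amt | depts.city | depts.qty | depts.price
50 | 4 | 9 | 9 | SF | 60 | 9
8 | 8 | 9 | 9 | SF | 60 | 9
After GROUP BY (1 rows):
books.amt | max_qty
9 | 8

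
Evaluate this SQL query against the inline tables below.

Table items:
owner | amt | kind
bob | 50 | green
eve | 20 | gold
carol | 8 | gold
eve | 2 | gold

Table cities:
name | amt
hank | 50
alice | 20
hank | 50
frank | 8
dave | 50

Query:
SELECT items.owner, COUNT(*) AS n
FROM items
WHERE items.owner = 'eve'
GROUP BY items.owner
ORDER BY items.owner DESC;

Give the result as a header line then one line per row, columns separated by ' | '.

After WHERE (2 rows):
items.owner | items.amt | items.kind
eve | 20 | gold
eve | 2 | gold
After GROUP BY (1 rows):
items.owner | n
eve | 2
After ORDER BY (1 rows):
items.owner | n
eve | 2

== RESULT ==
items.owner | n
eve | 2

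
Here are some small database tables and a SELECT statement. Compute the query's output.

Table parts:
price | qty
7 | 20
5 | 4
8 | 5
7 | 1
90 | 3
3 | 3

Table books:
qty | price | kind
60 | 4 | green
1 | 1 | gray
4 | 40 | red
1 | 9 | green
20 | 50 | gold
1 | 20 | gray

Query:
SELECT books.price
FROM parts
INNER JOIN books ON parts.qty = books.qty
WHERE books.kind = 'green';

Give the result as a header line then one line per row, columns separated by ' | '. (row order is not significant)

== RESULT ==
books.price
9

Derivation:
After JOIN books (5 rows):
parts.price | parts.qty | books.qty | books.price | books.kind
7 | 20 | 20 | 50 | gold
5 | 4 | 4 | 40 | red
7 | 1 | 1 | 1 | gray
7 | 1 | 1 | 9 | green
7 | 1 | 1 | 20 | gray
After WHERE (1 rows):
parts.price | parts.qty | books.qty | books.price | books.kind
7 | 1 | 1 | 9 | green
After SELECT (1 rows):
books.price
9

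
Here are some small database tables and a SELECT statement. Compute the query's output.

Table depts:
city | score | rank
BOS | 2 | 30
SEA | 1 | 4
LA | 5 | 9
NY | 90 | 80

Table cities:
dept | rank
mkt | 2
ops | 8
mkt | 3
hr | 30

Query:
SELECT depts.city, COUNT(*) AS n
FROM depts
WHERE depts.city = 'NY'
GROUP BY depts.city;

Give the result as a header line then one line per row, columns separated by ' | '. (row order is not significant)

After WHERE (1 rows):
depts.city | depts.score | depts.rank
NY | 90 | 80
After GROUP BY (1 rows):
depts.city | n
NY | 1

== RESULT ==
depts.city | n
NY | 1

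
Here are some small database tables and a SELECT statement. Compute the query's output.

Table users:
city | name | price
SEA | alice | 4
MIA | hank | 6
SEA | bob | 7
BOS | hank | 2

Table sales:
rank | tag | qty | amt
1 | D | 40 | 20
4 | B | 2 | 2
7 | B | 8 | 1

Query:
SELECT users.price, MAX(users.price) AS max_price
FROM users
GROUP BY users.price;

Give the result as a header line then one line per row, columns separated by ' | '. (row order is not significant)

== RESULT ==
users.price | max_price
4 | 4
6 | 6
7 | 7
2 | 2

Derivation:
After GROUP BY (4 rows):
users.price | max_price
4 | 4
6 | 6
7 | 7
2 | 2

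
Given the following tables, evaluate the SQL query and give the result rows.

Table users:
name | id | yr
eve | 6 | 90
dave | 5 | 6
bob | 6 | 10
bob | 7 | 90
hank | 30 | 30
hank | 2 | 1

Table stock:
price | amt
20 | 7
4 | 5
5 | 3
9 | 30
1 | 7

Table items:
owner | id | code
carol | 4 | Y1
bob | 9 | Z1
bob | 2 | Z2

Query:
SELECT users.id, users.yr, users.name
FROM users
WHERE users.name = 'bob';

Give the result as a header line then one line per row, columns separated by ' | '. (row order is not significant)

After WHERE (2 rows):
users.name | users.id | users.yr
bob | 6 | 10
bob | 7 | 90
After SELECT (2 rows):
users.id | users.yr | users.name
6 | 10 | bob
7 | 90 | bob

== RESULT ==
users.id | users.yr | users.name
6 | 10 | bob
7 | 90 | bob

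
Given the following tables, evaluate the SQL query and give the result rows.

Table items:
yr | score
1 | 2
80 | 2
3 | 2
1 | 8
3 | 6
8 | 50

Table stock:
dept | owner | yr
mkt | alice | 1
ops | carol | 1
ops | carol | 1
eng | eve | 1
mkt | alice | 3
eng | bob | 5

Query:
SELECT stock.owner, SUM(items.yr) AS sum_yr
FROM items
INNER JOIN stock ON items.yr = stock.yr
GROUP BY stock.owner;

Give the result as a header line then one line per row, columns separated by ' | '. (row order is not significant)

After JOIN stock (10 rows):
items.yr | items.score | stock.dept | stock.owner | stock.yr
1 | 2 | mkt | alice | 1
1 | 2 | ops | carol | 1
1 | 2 | ops | carol | 1
1 | 2 | eng | eve | 1
3 | 2 | mkt | alice | 3
1 | 8 | mkt | alice | 1
1 | 8 | ops | carol | 1
1 | 8 | ops | carol | 1
1 | 8 | eng | eve | 1
3 | 6 | mkt | alice | 3
After GROUP BY (3 rows):
stock.owner | sum_yr
alice | 8
carol | 4
eve | 2

== RESULT ==
stock.owner | sum_yr
alice | 8
carol | 4
eve | 2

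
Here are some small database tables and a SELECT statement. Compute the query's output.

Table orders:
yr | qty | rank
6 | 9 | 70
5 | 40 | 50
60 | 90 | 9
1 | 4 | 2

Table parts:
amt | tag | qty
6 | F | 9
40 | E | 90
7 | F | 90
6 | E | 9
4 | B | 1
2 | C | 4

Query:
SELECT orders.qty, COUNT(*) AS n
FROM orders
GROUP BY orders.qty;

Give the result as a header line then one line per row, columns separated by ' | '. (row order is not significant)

After GROUP BY (4 rows):
orders.qty | n
9 | 1
40 | 1
90 | 1
4 | 1

== RESULT ==
orders.qty | n
9 | 1
40 | 1
90 | 1
4 | 1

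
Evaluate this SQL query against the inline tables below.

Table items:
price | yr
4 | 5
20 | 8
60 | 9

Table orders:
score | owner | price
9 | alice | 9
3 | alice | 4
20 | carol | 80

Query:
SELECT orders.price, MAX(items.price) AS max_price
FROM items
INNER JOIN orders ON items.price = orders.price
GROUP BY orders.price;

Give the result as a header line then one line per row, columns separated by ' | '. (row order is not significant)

== RESULT ==
orders.price | max_price
4 | 4

Derivation:
After JOIN orders (1 rows):
items.price | items.yr | orders.score | orders.owner | orders.price
4 | 5 | 3 | alice | 4
After GROUP BY (1 rows):
orders.price | max_price
4 | 4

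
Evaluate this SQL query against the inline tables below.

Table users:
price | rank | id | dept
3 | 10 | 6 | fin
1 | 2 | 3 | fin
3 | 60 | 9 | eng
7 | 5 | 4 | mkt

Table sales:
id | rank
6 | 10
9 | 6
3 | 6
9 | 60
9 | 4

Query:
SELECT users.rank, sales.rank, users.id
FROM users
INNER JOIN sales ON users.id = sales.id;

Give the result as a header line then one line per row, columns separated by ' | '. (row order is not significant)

== RESULT ==
users.rank | sales.rank | users.id
10 | 10 | 6
2 | 6 | 3
60 | 6 | 9
60 | 60 | 9
60 | 4 | 9

Derivation:
After JOIN sales (5 rows):
users.price | users.rank | users.id | users.dept | sales.id | sales.rank
3 | 10 | 6 | fin | 6 | 10
1 | 2 | 3 | fin | 3 | 6
3 | 60 | 9 | eng | 9 | 6
3 | 60 | 9 | eng | 9 | 60
3 | 60 | 9 | eng | 9 | 4
After SELECT (5 rows):
users.rank | sales.rank | users.id
10 | 10 | 6
2 | 6 | 3
60 | 6 | 9
60 | 60 | 9
60 | 4 | 9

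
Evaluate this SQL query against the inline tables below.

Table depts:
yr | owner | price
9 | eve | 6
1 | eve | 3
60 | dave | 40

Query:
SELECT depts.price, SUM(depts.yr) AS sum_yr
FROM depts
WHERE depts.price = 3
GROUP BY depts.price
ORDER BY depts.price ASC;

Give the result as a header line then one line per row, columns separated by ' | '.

== RESULT ==
depts.price | sum_yr
3 | 1

Derivation:
After WHERE (1 rows):
depts.yr | depts.owner | depts.price
1 | eve | 3
After GROUP BY (1 rows):
depts.price | sum_yr
3 | 1
After ORDER BY (1 rows):
depts.price | sum_yr
3 | 1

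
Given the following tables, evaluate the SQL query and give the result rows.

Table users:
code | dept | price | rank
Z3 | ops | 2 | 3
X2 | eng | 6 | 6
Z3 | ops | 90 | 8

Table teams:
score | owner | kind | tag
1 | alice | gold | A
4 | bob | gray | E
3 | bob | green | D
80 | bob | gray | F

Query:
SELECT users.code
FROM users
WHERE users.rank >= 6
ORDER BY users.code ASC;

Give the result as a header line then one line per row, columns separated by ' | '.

== RESULT ==
users.code
X2
Z3

Derivation:
After WHERE (2 rows):
users.code | users.dept | users.price | users.rank
X2 | eng | 6 | 6
Z3 | ops | 90 | 8
After SELECT (2 rows):
users.code
X2
Z3
After ORDER BY (2 rows):
users.code
X2
Z3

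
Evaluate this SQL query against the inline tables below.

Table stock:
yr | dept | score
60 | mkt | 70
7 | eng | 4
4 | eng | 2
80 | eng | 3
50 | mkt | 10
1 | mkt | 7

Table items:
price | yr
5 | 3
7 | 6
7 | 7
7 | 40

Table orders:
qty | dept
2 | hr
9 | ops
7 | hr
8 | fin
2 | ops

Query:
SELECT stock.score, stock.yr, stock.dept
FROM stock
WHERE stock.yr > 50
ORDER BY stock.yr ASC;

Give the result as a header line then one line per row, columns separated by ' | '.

After WHERE (2 rows):
stock.yr | stock.dept | stock.score
60 | mkt | 70
80 | eng | 3
After SELECT (2 rows):
stock.score | stock.yr | stock.dept
70 | 60 | mkt
3 | 80 | eng
After ORDER BY (2 rows):
stock.score | stock.yr | stock.dept
70 | 60 | mkt
3 | 80 | eng

== RESULT ==
stock.score | stock.yr | stock.dept
70 | 60 | mkt
3 | 80 | eng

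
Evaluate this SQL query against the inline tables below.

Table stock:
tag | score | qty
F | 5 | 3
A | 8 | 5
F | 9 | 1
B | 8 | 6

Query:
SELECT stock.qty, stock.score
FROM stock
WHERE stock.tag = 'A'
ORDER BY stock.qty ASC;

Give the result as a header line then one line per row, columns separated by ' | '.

After WHERE (1 rows):
stock.tag | stock.score | stock.qty
A | 8 | 5
After SELECT (1 rows):
stock.qty | stock.score
5 | 8
After ORDER BY (1 rows):
stock.qty | stock.score
5 | 8

== RESULT ==
stock.qty | stock.score
5 | 8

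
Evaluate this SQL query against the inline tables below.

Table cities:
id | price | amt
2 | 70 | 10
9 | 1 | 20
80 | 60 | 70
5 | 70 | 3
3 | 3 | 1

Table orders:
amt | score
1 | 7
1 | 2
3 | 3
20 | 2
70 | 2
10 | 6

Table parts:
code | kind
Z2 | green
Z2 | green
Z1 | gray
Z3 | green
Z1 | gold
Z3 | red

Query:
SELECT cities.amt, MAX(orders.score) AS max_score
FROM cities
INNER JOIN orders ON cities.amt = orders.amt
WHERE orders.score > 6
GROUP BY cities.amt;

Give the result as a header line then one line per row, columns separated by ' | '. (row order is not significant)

After JOIN orders (6 rows):
cities.id | cities.price | cities.amt | orders.amt | orders.score
2 | 70 | 10 | 10 | 6
9 | 1 | 20 | 20 | 2
80 | 60 | 70 | 70 | 2
5 | 70 | 3 | 3 | 3
3 | 3 | 1 | 1 | 7
3 | 3 | 1 | 1 | 2
After WHERE (1 rows):
cities.id | cities.price | cities.amt | orders.amt | orders.score
3 | 3 | 1 | 1 | 7
After GROUP BY (1 rows):
cities.amt | max_score
1 | 7

== RESULT ==
cities.amt | max_score
1 | 7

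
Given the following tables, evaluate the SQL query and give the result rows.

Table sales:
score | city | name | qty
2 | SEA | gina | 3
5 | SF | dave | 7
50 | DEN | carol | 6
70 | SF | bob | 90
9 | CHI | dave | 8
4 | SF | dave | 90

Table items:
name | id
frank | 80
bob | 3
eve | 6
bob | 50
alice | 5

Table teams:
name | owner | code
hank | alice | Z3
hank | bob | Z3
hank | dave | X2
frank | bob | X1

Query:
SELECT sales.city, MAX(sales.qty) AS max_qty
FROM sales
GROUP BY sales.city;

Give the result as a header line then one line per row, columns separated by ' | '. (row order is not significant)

After GROUP BY (4 rows):
sales.city | max_qty
SEA | 3
SF | 90
DEN | 6
CHI | 8

== RESULT ==
sales.city | max_qty
SEA | 3
SF | 90
DEN | 6
CHI | 8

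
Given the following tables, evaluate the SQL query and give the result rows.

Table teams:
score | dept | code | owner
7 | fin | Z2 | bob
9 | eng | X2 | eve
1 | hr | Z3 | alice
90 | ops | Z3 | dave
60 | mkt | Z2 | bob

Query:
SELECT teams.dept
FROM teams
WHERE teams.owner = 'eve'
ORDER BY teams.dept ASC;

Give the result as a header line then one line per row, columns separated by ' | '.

== RESULT ==
teams.dept
eng

Derivation:
After WHERE (1 rows):
teams.score | teams.dept | teams.code | teams.owner
9 | eng | X2 | eve
After SELECT (1 rows):
teams.dept
eng
After ORDER BY (1 rows):
teams.dept
eng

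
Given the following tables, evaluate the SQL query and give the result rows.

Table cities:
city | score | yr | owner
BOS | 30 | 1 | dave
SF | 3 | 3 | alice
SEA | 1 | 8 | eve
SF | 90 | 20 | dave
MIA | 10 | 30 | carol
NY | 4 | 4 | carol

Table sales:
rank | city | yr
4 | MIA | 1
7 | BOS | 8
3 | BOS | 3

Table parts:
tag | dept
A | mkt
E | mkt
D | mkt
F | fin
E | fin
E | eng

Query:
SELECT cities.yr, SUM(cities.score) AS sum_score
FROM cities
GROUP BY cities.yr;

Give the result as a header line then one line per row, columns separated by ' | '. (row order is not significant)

== RESULT ==
cities.yr | sum_score
1 | 30
3 | 3
8 | 1
20 | 90
30 | 10
4 | 4

Derivation:
After GROUP BY (6 rows):
cities.yr | sum_score
1 | 30
3 | 3
8 | 1
20 | 90
30 | 10
4 | 4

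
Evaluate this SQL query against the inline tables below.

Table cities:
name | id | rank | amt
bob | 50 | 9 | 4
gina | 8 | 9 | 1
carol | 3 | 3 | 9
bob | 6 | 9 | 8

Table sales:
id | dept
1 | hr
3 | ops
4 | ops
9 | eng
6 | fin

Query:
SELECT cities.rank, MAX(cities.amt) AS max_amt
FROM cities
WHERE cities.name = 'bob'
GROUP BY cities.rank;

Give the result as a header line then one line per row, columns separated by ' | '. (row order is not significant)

After WHERE (2 rows):
cities.name | cities.id | cities.rank | cities.amt
bob | 50 | 9 | 4
bob | 6 | 9 | 8
After GROUP BY (1 rows):
cities.rank | max_amt
9 | 8

== RESULT ==
cities.rank | max_amt
9 | 8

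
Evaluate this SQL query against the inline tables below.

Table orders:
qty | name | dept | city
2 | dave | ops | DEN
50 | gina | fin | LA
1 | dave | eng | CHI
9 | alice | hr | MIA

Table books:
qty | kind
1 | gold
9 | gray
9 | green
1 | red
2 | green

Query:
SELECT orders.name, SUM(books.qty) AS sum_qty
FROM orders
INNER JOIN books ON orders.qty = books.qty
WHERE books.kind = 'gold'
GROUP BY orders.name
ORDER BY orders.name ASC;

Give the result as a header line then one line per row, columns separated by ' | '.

After JOIN books (5 rows):
orders.qty | orders.name | orders.dept | orders.city | books.qty | books.kind
2 | dave | ops | DEN | 2 | green
1 | dave | eng | CHI | 1 | gold
1 | dave | eng | CHI | 1 | red
9 | alice | hr | MIA | 9 | gray
9 | alice | hr | MIA | 9 | green
After WHERE (1 rows):
orders.qty | orders.name | orders.dept | orders.city | books.qty | books.kind
1 | dave | eng | CHI | 1 | gold
After GROUP BY (1 rows):
orders.name | sum_qty
dave | 1
After ORDER BY (1 rows):
orders.name | sum_qty
dave | 1

== RESULT ==
orders.name | sum_qty
dave | 1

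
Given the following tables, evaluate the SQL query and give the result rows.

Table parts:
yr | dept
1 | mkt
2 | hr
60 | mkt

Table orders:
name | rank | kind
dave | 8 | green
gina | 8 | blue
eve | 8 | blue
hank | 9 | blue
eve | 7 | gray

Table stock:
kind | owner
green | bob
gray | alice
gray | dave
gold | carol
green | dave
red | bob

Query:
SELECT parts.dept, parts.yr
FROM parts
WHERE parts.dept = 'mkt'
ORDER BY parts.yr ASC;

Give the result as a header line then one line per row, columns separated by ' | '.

== RESULT ==
parts.dept | parts.yr
mkt | 1
mkt | 60

Derivation:
After WHERE (2 rows):
parts.yr | parts.dept
1 | mkt
60 | mkt
After SELECT (2 rows):
parts.dept | parts.yr
mkt | 1
mkt | 60
After ORDER BY (2 rows):
parts.dept | parts.yr
mkt | 1
mkt | 60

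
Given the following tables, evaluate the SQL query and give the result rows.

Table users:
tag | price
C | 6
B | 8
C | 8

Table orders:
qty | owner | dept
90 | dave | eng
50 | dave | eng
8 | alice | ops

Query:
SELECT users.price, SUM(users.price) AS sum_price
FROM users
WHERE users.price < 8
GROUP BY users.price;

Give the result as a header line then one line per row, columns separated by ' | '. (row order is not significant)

After WHERE (1 rows):
users.tag | users.price
C | 6
After GROUP BY (1 rows):
users.price | sum_price
6 | 6

== RESULT ==
users.price | sum_price
6 | 6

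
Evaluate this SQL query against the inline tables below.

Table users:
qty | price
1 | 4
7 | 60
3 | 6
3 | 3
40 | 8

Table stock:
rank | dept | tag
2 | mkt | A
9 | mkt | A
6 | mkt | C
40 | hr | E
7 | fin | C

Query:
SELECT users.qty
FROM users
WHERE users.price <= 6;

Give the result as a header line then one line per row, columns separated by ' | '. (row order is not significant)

== RESULT ==
users.qty
1
3
3

Derivation:
After WHERE (3 rows):
users.qty | users.price
1 | 4
3 | 6
3 | 3
After SELECT (3 rows):
users.qty
1
3
3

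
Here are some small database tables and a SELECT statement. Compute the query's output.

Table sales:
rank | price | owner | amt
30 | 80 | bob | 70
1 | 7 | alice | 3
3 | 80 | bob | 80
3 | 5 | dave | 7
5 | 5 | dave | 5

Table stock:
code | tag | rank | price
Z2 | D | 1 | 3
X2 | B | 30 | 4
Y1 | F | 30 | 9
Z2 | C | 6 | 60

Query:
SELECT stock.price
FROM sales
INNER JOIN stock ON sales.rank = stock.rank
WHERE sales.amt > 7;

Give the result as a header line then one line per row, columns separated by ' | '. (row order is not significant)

After JOIN stock (3 rows):
sales.rank | sales.price | sales.owner | sales.amt | stock.code | stock.tag | stock.rank | stock.price
30 | 80 | bob | 70 | X2 | B | 30 | 4
30 | 80 | bob | 70 | Y1 | F | 30 | 9
1 | 7 | alice | 3 | Z2 | D | 1 | 3
After WHERE (2 rows):
sales.rank | sales.price | sales.owner | sales.amt | stock.code | stock.tag | stock.rank | stock.price
30 | 80 | bob | 70 | X2 | B | 30 | 4
30 | 80 | bob | 70 | Y1 | F | 30 | 9
After SELECT (2 rows):
stock.price
4
9

== RESULT ==
stock.price
4
9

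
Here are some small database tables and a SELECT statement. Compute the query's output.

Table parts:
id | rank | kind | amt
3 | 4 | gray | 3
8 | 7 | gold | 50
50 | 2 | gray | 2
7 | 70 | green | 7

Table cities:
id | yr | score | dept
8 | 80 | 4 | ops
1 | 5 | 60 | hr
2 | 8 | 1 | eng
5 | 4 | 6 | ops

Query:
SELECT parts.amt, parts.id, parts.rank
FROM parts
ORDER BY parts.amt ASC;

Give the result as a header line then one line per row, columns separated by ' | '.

== RESULT ==
parts.amt | parts.id | parts.rank
2 | 50 | 2
3 | 3 | 4
7 | 7 | 70
50 | 8 | 7

Derivation:
After SELECT (4 rows):
parts.amt | parts.id | parts.rank
3 | 3 | 4
50 | 8 | 7
2 | 50 | 2
7 | 7 | 70
After ORDER BY (4 rows):
parts.amt | parts.id | parts.rank
2 | 50 | 2
3 | 3 | 4
7 | 7 | 70
50 | 8 | 7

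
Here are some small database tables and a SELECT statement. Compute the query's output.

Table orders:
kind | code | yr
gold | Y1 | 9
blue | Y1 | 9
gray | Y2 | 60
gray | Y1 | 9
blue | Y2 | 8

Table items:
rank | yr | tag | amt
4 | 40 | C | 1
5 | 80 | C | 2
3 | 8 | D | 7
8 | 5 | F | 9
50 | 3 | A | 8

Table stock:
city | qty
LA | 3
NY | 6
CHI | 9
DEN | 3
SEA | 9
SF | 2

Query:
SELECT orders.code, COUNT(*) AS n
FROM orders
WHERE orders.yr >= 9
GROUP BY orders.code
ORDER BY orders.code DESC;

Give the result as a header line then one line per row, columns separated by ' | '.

After WHERE (4 rows):
orders.kind | orders.code | orders.yr
gold | Y1 | 9
blue | Y1 | 9
gray | Y2 | 60
gray | Y1 | 9
After GROUP BY (2 rows):
orders.code | n
Y1 | 3
Y2 | 1
After ORDER BY (2 rows):
orders.code | n
Y2 | 1
Y1 | 3

== RESULT ==
orders.code | n
Y2 | 1
Y1 | 3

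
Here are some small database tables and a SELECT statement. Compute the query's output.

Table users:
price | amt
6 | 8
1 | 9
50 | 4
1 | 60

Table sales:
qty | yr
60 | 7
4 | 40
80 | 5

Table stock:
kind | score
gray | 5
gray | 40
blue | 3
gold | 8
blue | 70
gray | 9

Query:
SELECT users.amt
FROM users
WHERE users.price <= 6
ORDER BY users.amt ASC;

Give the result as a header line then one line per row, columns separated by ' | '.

After WHERE (3 rows):
users.price | users.amt
6 | 8
1 | 9
1 | 60
After SELECT (3 rows):
users.amt
8
9
60
After ORDER BY (3 rows):
users.amt
8
9
60

== RESULT ==
users.amt
8
9
60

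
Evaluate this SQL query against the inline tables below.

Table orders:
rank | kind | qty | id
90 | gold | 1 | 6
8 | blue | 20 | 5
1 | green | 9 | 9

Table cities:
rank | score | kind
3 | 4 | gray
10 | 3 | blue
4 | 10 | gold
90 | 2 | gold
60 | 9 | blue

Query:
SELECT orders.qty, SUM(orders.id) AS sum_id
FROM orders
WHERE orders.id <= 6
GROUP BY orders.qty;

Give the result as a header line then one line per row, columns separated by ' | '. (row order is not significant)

== RESULT ==
orders.qty | sum_id
1 | 6
20 | 5

Derivation:
After WHERE (2 rows):
orders.rank | orders.kind | orders.qty | orders.id
90 | gold | 1 | 6
8 | blue | 20 | 5
After GROUP BY (2 rows):
orders.qty | sum_id
1 | 6
20 | 5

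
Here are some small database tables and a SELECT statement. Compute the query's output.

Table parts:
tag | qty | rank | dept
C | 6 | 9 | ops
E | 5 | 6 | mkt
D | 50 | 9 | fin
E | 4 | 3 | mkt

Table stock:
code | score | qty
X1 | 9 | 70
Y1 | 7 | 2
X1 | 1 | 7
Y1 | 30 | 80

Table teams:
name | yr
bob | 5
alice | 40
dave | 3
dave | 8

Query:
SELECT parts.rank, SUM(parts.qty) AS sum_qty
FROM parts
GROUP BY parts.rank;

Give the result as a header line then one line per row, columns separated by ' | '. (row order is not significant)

After GROUP BY (3 rows):
parts.rank | sum_qty
9 | 56
6 | 5
3 | 4

== RESULT ==
parts.rank | sum_qty
9 | 56
6 | 5
3 | 4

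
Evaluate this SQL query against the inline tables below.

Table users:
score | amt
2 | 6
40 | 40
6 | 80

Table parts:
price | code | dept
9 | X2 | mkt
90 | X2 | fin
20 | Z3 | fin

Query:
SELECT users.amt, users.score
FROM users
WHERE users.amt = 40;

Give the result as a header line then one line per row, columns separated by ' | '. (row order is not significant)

After WHERE (1 rows):
users.score | users.amt
40 | 40
After SELECT (1 rows):
users.amt | users.score
40 | 40

== RESULT ==
users.amt | users.score
40 | 40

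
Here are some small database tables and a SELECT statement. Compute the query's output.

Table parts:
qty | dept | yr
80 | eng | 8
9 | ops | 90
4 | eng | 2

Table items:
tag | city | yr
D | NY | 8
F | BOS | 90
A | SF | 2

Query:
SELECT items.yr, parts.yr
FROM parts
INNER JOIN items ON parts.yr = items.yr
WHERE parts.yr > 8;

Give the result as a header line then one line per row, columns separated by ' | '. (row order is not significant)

After JOIN items (3 rows):
parts.qty | parts.dept | parts.yr | items.tag | items.city | items.yr
80 | eng | 8 | D | NY | 8
9 | ops | 90 | F | BOS | 90
4 | eng | 2 | A | SF | 2
After WHERE (1 rows):
parts.qty | parts.dept | parts.yr | items.tag | items.city | items.yr
9 | ops | 90 | F | BOS | 90
After SELECT (1 rows):
items.yr | parts.yr
90 | 90

== RESULT ==
items.yr | parts.yr
90 | 90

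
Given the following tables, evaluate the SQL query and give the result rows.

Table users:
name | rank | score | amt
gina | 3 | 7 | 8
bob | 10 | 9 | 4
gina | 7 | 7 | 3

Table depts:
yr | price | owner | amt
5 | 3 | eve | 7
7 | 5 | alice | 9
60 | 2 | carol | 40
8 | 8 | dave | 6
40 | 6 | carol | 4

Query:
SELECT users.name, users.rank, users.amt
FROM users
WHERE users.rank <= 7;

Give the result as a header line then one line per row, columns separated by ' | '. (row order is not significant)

After WHERE (2 rows):
users.name | users.rank | users.score | users.amt
gina | 3 | 7 | 8
gina | 7 | 7 | 3
After SELECT (2 rows):
users.name | users.rank | users.amt
gina | 3 | 8
gina | 7 | 3

== RESULT ==
users.name | users.rank | users.amt
gina | 3 | 8
gina | 7 | 3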